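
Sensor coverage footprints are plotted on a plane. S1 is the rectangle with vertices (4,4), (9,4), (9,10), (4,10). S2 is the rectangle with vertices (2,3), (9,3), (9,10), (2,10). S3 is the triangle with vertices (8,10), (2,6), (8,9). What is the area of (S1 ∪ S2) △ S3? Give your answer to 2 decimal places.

46.00

|S1 ∪ S2| = 49.
|(S1 ∪ S2) ∩ S3| = 3.
|(S1 ∪ S2) △ S3| = 49 + 3 − 6 = 46.00.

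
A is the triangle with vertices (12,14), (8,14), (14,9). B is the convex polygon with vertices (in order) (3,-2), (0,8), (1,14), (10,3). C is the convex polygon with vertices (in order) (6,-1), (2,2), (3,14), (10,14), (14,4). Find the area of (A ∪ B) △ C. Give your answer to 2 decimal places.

108.03

|A ∪ B| = 85.
|(A ∪ B) ∩ C| = 52.4868.
|(A ∪ B) △ C| = 85 + 128 − 104.9736 = 108.03.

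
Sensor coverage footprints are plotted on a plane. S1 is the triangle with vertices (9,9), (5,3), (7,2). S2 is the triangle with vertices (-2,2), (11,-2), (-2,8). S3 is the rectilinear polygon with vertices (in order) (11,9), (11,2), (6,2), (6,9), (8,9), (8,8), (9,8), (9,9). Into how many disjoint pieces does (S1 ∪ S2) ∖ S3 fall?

(S1 ∪ S2) ∖ S3 splits into 3 disjoint pieces (area 1, area 0.1905, area 39).

3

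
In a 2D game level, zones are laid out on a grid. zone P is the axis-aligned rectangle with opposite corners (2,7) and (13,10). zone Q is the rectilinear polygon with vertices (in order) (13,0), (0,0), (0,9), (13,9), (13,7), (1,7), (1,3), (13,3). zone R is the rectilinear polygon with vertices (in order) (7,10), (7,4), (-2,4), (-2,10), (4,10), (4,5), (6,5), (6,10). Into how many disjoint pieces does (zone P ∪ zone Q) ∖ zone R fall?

(zone P ∪ zone Q) ∖ zone R splits into 3 disjoint pieces (area 18, area 6, area 40).

3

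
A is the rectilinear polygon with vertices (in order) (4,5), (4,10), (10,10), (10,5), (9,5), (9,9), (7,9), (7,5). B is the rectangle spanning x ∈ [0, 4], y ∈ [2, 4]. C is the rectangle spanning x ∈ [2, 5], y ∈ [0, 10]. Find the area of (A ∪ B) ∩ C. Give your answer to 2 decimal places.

9.00

|A ∪ B| = 30.
|(A ∪ B) ∩ C| = 9.00.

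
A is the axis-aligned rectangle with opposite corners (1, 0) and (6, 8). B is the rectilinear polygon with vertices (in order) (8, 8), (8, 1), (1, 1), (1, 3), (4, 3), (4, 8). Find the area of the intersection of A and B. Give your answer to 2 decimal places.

The intersection is the polygon with vertices (6,1), (1,1), (1,3), (4,3), (4,8), (6,8).
By the shoelace formula its area is 20.00.

20.00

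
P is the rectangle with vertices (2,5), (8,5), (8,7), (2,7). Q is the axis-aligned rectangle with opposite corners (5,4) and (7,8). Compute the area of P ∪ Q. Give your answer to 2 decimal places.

16.00

By inclusion–exclusion:
Individual areas: |P| = 12, |Q| = 8.
|P∩Q|: x∈[5,7], y∈[5,7] → 2·2 = 4.
|P ∪ Q| = 20 − 4 = 16.00.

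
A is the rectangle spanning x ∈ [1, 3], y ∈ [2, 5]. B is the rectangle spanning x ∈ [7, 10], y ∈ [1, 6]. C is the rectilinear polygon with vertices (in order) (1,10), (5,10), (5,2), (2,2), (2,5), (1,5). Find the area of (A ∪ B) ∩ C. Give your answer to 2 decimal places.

|A ∪ B| = 21.
|(A ∪ B) ∩ C| = 3.00.

3.00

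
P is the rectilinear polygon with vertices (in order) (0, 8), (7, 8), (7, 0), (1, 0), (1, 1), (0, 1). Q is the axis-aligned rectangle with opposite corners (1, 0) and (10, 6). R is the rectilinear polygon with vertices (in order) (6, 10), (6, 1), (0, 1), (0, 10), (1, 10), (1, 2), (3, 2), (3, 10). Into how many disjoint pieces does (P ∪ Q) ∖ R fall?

2

(P ∪ Q) ∖ R splits into 2 disjoint pieces (area 31, area 12).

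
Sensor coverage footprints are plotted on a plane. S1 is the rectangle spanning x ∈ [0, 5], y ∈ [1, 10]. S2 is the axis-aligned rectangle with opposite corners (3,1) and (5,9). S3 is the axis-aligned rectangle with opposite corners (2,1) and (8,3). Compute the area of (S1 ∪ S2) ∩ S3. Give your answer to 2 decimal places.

The region (S1 ∪ S2) ∩ S3 is the polygon with vertices (3,1), (2,1), (2,3), (5,3), (5,1).
By the shoelace formula its area is 6.00.

6.00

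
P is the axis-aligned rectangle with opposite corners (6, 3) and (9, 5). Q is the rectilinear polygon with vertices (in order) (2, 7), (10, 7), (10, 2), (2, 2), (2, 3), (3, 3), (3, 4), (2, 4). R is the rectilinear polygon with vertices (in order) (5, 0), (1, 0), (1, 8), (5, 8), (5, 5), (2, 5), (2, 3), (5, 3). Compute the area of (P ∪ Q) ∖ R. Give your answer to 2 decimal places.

30.00

|P ∪ Q| = 39.
|(P ∪ Q) ∩ R| = 9.
|(P ∪ Q) ∖ R| = 39 − 9 = 30.00.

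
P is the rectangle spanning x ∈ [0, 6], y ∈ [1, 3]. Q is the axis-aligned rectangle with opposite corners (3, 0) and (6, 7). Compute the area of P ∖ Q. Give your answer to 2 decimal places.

6.00

|P∩Q|: x∈[3,6], y∈[1,3] → 3·2 = 6.
|P| = 12.
|P ∖ Q| = |P| − |P∩Q| = 12 − 6 = 6.00.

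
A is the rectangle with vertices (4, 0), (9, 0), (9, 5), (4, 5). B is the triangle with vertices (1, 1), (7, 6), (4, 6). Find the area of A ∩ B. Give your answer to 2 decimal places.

1.35

The intersection is the polygon with vertices (4,5), (5.8,5), (4,3.5).
By the shoelace formula its area is 1.35.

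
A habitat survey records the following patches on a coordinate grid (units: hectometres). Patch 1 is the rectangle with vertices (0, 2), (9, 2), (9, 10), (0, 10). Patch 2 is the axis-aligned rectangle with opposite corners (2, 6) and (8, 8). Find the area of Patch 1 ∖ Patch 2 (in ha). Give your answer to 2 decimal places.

|Patch 1∩Patch 2|: x∈[2,8], y∈[6,8] → 6·2 = 12.
|Patch 1| = 72.
|Patch 1 ∖ Patch 2| = |Patch 1| − |Patch 1∩Patch 2| = 72 − 12 = 60.00.

60.00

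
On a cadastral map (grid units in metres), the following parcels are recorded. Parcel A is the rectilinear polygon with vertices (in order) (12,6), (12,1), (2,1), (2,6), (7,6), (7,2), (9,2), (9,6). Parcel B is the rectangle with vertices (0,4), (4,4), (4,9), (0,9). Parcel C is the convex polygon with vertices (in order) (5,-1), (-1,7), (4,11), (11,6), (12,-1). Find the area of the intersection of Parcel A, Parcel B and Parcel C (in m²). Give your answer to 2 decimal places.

4.00

The intersection is the polygon with vertices (4,6), (4,4), (2,4), (2,6).
By the shoelace formula its area is 4.00.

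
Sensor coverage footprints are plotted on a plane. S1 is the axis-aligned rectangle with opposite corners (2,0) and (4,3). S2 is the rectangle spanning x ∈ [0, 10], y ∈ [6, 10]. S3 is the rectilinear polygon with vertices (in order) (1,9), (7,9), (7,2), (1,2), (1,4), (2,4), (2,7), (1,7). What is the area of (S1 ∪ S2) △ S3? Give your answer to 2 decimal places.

|S1 ∪ S2| = 46.
|(S1 ∪ S2) ∩ S3| = 19.
|(S1 ∪ S2) △ S3| = 46 + 39 − 38 = 47.00.

47.00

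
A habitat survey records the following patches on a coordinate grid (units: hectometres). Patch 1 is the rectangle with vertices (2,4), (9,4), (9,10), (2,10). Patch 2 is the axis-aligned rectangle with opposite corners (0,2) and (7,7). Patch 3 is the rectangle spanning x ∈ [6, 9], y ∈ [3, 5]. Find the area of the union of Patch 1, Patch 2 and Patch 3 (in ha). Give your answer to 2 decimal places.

64.00

By inclusion–exclusion:
Individual areas: |Patch 1| = 42, |Patch 2| = 35, |Patch 3| = 6.
|Patch 1∩Patch 2|: x∈[2,7], y∈[4,7] → 5·3 = 15.
|Patch 1∩Patch 3|: x∈[6,9], y∈[4,5] → 3·1 = 3.
|Patch 2∩Patch 3|: x∈[6,7], y∈[3,5] → 1·2 = 2.
|Patch 1∩Patch 2∩Patch 3| = 1.
|Patch 1 ∪ Patch 2 ∪ Patch 3| = 83 − 20 + 1 = 64.00.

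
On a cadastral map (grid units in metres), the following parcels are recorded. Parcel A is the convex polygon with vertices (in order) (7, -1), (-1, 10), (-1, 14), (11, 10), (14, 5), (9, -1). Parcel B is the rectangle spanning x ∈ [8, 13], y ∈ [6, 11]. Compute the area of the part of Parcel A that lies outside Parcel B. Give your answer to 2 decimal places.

104.33

|Parcel A| = 122.5, |Parcel A∩Parcel B| = 18.1667.
|Parcel A ∖ Parcel B| = |Parcel A| − |Parcel A∩Parcel B| = 122.5 − 18.1667 = 104.33.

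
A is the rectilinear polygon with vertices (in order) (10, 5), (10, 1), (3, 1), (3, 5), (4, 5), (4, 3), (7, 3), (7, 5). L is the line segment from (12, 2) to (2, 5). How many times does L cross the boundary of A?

The segment meets the boundary at (4,4.4), (7,3.5), (10,2.6), (3,4.7).

4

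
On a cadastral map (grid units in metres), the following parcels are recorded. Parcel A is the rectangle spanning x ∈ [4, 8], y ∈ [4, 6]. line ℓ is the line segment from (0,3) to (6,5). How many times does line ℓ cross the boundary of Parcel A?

1

The segment meets the boundary at (4,4.333).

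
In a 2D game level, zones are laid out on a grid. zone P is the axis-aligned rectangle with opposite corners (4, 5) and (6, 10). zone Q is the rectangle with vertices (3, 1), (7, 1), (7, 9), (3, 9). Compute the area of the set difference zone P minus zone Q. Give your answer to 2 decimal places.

2.00

|zone P∩zone Q|: x∈[4,6], y∈[5,9] → 2·4 = 8.
|zone P| = 10.
|zone P ∖ zone Q| = |zone P| − |zone P∩zone Q| = 10 − 8 = 2.00.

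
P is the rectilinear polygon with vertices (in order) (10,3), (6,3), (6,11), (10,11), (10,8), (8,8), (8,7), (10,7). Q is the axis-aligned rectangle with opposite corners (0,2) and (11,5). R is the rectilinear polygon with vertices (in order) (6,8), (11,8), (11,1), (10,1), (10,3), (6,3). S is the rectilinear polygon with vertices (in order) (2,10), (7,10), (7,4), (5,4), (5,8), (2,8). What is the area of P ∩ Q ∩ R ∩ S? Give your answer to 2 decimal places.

The intersection is the polygon with vertices (7,5), (7,4), (6,4), (6,5).
By the shoelace formula its area is 1.00.

1.00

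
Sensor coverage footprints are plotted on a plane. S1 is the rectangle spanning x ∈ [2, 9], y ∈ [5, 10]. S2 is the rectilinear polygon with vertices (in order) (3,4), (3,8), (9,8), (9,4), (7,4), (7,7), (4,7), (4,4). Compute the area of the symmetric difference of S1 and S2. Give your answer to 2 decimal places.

26.00

|S1| = 35, |S2| = 15, |S1∩S2| = 12.
|S1 △ S2| = |S1| + |S2| − 2·|S1∩S2| = 35 + 15 − 24 = 26.00.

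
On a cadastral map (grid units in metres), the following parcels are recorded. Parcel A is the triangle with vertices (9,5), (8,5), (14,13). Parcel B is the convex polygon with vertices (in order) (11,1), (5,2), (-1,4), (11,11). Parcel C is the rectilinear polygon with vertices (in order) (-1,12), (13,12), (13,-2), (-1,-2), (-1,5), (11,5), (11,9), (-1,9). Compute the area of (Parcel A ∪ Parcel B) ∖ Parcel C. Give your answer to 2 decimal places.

|Parcel A ∪ Parcel B| = 64.2.
|(Parcel A ∪ Parcel B) ∩ Parcel C| = 36.6381.
|(Parcel A ∪ Parcel B) ∖ Parcel C| = 64.2 − 36.6381 = 27.56.

27.56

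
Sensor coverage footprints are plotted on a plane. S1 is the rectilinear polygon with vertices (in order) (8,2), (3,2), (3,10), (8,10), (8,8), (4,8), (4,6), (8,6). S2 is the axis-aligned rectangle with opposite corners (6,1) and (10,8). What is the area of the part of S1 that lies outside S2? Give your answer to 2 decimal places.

24.00

|S1| = 32, |S1∩S2| = 8.
|S1 ∖ S2| = |S1| − |S1∩S2| = 32 − 8 = 24.00.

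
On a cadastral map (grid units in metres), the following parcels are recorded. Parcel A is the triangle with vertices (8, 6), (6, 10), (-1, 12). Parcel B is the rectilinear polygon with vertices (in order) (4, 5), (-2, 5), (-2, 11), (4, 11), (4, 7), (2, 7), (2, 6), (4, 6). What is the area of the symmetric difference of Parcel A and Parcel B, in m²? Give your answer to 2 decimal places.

38.48

|Parcel A| = 12, |Parcel B| = 34, |Parcel A∩Parcel B| = 3.7619.
|Parcel A △ Parcel B| = |Parcel A| + |Parcel B| − 2·|Parcel A∩Parcel B| = 12 + 34 − 7.5238 = 38.48.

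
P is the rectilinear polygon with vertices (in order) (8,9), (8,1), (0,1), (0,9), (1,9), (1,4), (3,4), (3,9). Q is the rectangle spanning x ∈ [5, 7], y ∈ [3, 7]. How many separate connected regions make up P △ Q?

1

P △ Q is a single connected region.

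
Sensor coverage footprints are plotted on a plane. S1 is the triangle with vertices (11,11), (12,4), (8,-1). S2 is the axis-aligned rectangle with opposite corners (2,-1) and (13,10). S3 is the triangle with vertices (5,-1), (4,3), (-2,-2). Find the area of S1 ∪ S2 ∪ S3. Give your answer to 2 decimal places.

127.36

By inclusion–exclusion:
Individual areas: |S1| = 16.5, |S2| = 121, |S3| = 14.5.
|S1∩S2| = 16.3036.
|S1∩S3| = 0.
|S2∩S3| = 8.3333.
|S1∩S2∩S3| = 0.
|S1 ∪ S2 ∪ S3| = 152 − 24.6369 + 0 = 127.36.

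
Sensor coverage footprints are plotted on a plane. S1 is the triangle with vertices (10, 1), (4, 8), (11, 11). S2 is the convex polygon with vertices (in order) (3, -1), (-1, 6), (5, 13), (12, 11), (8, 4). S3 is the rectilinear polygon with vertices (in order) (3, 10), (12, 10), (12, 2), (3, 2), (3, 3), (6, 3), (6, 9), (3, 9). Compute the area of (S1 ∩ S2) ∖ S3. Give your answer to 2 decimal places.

4.31

|S1 ∩ S2| = 23.6702.
|(S1 ∩ S2) ∩ S3| = 19.363.
|(S1 ∩ S2) ∖ S3| = 23.6702 − 19.363 = 4.31.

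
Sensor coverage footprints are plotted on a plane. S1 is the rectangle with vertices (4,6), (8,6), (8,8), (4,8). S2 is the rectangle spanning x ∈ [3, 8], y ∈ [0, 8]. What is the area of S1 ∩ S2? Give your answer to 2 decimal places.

|S1∩S2|: x∈[4,8], y∈[6,8] → 4·2 = 8.

8.00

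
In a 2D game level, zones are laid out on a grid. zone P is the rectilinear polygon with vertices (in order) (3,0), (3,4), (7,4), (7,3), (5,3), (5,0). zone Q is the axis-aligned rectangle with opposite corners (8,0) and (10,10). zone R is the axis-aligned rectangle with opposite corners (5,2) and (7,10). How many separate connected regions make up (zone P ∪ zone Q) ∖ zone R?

(zone P ∪ zone Q) ∖ zone R splits into 2 disjoint pieces (area 8, area 20).

2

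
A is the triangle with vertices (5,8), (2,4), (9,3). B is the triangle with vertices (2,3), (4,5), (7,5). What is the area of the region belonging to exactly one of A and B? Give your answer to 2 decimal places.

13.47

|A| = 15.5, |B| = 3, |A∩B| = 2.5164.
|A △ B| = |A| + |B| − 2·|A∩B| = 15.5 + 3 − 5.0329 = 13.47.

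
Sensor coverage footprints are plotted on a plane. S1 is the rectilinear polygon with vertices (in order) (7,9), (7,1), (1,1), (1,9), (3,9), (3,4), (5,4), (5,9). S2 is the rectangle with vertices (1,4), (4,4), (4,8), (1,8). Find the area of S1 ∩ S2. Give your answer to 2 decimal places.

8.00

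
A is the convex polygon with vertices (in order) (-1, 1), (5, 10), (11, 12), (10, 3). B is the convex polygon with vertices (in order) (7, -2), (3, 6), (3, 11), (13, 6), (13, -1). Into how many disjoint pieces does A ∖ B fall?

2

A ∖ B splits into 2 disjoint pieces (area 14.7292, area 13.6842).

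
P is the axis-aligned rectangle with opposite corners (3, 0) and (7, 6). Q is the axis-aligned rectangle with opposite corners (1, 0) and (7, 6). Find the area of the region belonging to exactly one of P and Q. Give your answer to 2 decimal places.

12.00

|P∩Q|: x∈[3,7], y∈[0,6] → 4·6 = 24.
|P △ Q| = |P| + |Q| − 2·|P∩Q| = 24 + 36 − 48 = 12.00.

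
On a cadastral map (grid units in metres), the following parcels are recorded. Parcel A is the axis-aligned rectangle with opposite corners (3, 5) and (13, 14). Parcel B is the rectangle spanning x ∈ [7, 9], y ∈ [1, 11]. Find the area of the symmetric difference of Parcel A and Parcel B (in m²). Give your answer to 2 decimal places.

86.00

|Parcel A∩Parcel B|: x∈[7,9], y∈[5,11] → 2·6 = 12.
|Parcel A △ Parcel B| = |Parcel A| + |Parcel B| − 2·|Parcel A∩Parcel B| = 90 + 20 − 24 = 86.00.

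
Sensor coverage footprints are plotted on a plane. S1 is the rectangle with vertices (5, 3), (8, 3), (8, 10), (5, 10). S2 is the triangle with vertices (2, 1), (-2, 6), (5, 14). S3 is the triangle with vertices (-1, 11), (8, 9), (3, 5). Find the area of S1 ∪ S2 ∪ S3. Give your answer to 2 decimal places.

By inclusion–exclusion:
Individual areas: |S1| = 21, |S2| = 33.5, |S3| = 23.
|S1∩S2| = 0.
|S1∩S3| = 4.6.
|S2∩S3| = 10.0835.
|S1∩S2∩S3| = 0.
|S1 ∪ S2 ∪ S3| = 77.5 − 14.6835 + 0 = 62.82.

62.82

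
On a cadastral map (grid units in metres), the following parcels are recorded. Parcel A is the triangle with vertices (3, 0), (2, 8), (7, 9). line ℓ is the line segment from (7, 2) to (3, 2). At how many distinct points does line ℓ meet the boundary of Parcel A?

The segment meets the boundary at (3.889,2).

1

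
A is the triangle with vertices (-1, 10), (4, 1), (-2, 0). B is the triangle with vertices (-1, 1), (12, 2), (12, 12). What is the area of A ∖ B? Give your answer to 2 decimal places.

|A| = 29.5, |A∩B| = 6.2726.
|A ∖ B| = |A| − |A∩B| = 29.5 − 6.2726 = 23.23.

23.23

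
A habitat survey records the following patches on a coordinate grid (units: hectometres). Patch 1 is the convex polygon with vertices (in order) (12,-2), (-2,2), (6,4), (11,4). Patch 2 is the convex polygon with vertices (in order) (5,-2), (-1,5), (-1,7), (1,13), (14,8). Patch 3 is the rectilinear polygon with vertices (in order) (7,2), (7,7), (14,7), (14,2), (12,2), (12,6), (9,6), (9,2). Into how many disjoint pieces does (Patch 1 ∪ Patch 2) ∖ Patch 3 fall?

1

(Patch 1 ∪ Patch 2) ∖ Patch 3 is a single connected region.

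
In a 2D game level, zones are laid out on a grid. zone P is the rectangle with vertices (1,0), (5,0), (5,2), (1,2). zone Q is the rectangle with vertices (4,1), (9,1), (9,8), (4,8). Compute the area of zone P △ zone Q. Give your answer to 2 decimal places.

|zone P∩zone Q|: x∈[4,5], y∈[1,2] → 1·1 = 1.
|zone P △ zone Q| = |zone P| + |zone Q| − 2·|zone P∩zone Q| = 8 + 35 − 2 = 41.00.

41.00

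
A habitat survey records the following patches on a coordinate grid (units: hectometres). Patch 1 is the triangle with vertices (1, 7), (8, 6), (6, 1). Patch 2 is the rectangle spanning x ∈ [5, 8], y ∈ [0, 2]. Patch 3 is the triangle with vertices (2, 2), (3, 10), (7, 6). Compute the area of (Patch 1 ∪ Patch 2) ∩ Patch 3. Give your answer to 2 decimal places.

8.21

The region (Patch 1 ∪ Patch 2) ∩ Patch 3 is the polygon with vertices (2.413,5.304), (2.596,6.772), (6.833,6.167), (7,6), (3.9,3.52).
By the shoelace formula its area is 8.21.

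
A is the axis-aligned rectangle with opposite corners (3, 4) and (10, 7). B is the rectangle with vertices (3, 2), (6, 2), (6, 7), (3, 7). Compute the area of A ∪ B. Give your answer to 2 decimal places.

27.00

By inclusion–exclusion:
Individual areas: |A| = 21, |B| = 15.
|A∩B|: x∈[3,6], y∈[4,7] → 3·3 = 9.
|A ∪ B| = 36 − 9 = 27.00.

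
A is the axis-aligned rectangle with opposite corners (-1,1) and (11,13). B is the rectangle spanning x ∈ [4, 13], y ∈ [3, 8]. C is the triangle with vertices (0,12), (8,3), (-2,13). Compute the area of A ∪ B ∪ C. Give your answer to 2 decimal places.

154.25

By inclusion–exclusion:
Individual areas: |A| = 144, |B| = 45, |C| = 5.
|A∩B|: x∈[4,11], y∈[3,8] → 7·5 = 35.
|A∩C| = 4.75.
|B∩C| = 1.
|A∩B∩C| = 1.
|A ∪ B ∪ C| = 194 − 40.75 + 1 = 154.25.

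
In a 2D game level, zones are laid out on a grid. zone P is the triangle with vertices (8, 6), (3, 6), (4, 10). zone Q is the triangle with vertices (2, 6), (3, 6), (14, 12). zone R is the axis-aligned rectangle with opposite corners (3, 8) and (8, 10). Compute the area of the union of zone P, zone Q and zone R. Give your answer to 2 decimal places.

18.68

By inclusion–exclusion:
Individual areas: |zone P| = 10, |zone Q| = 3, |zone R| = 10.
|zone P∩zone Q| = 1.3025.
|zone P∩zone R| = 2.5.
|zone Q∩zone R| = 0.5152.
|zone P∩zone Q∩zone R| = 0.
|zone P ∪ zone Q ∪ zone R| = 23 − 4.3177 + 0 = 18.68.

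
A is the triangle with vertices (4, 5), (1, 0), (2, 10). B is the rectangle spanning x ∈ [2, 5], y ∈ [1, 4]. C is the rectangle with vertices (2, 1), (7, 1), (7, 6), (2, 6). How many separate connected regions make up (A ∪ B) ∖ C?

1

(A ∪ B) ∖ C is a single connected region.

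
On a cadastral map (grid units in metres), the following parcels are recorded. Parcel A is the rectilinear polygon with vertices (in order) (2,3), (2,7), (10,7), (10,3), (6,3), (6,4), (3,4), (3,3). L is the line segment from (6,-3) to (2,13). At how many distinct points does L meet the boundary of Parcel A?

2

The segment meets the boundary at (3.5,7), (4.25,4).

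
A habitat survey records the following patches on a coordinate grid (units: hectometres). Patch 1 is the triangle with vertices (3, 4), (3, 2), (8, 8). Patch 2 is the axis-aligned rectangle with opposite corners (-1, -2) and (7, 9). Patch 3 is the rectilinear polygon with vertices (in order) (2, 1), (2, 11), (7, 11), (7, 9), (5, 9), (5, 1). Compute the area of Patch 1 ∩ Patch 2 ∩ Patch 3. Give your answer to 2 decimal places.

3.20

The intersection is the polygon with vertices (3,4), (5,5.6), (5,4.4), (3,2).
By the shoelace formula its area is 3.20.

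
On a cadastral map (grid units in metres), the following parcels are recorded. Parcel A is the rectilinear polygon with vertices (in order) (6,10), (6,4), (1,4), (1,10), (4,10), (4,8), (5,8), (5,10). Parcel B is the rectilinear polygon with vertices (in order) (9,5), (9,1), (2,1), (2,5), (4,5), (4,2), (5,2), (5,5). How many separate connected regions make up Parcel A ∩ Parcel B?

Parcel A ∩ Parcel B splits into 2 disjoint pieces (area 1, area 2).

2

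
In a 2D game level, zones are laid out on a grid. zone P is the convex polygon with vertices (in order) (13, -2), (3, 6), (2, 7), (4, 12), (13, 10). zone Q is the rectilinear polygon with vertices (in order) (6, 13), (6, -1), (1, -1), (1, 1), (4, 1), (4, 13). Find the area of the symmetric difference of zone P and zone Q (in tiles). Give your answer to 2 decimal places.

|zone P| = 91.5, |zone Q| = 34, |zone P∩zone Q| = 14.7556.
|zone P △ zone Q| = |zone P| + |zone Q| − 2·|zone P∩zone Q| = 91.5 + 34 − 29.5111 = 95.99.

95.99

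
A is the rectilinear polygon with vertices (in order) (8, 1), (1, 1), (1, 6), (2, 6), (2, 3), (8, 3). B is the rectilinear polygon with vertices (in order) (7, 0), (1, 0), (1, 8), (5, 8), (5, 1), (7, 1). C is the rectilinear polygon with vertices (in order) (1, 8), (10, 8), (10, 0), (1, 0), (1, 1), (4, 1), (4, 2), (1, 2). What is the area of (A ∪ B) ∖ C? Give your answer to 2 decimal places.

3.00

|A ∪ B| = 40.
|(A ∪ B) ∩ C| = 37.
|(A ∪ B) ∖ C| = 40 − 37 = 3.00.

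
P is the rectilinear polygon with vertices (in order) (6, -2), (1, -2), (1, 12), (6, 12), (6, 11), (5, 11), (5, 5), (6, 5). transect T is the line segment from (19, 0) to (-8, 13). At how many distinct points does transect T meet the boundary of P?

The segment meets the boundary at (1,8.667), (5,6.741).

2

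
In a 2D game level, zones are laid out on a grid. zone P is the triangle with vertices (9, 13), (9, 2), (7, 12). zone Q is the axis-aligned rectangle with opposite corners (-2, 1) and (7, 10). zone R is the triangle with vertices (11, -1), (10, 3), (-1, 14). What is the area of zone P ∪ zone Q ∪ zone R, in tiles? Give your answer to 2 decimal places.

By inclusion–exclusion:
Individual areas: |zone P| = 11, |zone Q| = 81, |zone R| = 16.5.
|zone P∩zone Q| = 0.
|zone P∩zone R| = 0.5.
|zone Q∩zone R| = 6.4.
|zone P∩zone Q∩zone R| = 0.
|zone P ∪ zone Q ∪ zone R| = 108.5 − 6.9 + 0 = 101.60.

101.60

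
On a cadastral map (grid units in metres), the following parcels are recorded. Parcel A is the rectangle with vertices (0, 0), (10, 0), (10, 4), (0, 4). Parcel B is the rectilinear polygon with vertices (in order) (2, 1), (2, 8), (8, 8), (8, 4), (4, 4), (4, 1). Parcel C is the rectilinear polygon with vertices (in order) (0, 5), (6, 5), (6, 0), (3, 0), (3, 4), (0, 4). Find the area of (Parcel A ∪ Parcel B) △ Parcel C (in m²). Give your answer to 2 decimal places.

50.00

|Parcel A ∪ Parcel B| = 64.
|(Parcel A ∪ Parcel B) ∩ Parcel C| = 16.
|(Parcel A ∪ Parcel B) △ Parcel C| = 64 + 18 − 32 = 50.00.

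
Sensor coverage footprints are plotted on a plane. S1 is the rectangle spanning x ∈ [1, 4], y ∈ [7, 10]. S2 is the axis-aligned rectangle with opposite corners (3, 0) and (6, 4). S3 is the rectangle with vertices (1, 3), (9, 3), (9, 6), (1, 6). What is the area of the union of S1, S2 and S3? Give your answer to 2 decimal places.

By inclusion–exclusion:
Individual areas: |S1| = 9, |S2| = 12, |S3| = 24.
|S1∩S2| = 0 (no overlap).
|S1∩S3| = 0 (no overlap).
|S2∩S3|: x∈[3,6], y∈[3,4] → 3·1 = 3.
|S1∩S2∩S3| = 0.
|S1 ∪ S2 ∪ S3| = 45 − 3 + 0 = 42.00.

42.00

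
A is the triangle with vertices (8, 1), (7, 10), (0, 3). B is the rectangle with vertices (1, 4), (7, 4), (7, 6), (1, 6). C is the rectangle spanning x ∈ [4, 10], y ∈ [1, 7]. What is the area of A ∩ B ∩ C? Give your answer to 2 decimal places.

6.00

The intersection is the polygon with vertices (7,6), (7,4), (4,4), (4,6).
By the shoelace formula its area is 6.00.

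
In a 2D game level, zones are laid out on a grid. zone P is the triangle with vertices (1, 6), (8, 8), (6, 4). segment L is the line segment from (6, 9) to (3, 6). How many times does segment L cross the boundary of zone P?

The segment meets the boundary at (3.8,6.8).

1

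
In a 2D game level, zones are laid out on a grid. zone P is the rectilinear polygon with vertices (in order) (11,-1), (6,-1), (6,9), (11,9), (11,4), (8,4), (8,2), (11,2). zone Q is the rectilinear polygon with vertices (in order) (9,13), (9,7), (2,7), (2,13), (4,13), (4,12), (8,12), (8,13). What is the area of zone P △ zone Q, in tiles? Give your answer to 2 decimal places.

|zone P| = 44, |zone Q| = 38, |zone P∩zone Q| = 6.
|zone P △ zone Q| = |zone P| + |zone Q| − 2·|zone P∩zone Q| = 44 + 38 − 12 = 70.00.

70.00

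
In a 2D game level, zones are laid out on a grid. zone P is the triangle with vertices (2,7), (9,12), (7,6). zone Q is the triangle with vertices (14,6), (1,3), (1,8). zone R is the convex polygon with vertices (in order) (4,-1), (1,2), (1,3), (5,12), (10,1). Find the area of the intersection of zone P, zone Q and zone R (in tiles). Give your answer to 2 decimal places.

4.21

The intersection is the polygon with vertices (7.256,7.038), (7.308,6.923), (7,6), (2.714,6.857), (3.08,7.68).
By the shoelace formula its area is 4.21.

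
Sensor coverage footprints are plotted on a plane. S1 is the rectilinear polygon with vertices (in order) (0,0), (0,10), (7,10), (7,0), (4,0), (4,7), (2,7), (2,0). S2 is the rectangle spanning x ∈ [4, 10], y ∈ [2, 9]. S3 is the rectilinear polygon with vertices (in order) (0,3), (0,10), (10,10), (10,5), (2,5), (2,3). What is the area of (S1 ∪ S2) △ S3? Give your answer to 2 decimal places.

|S1 ∪ S2| = 77.
|(S1 ∪ S2) ∩ S3| = 47.
|(S1 ∪ S2) △ S3| = 77 + 54 − 94 = 37.00.

37.00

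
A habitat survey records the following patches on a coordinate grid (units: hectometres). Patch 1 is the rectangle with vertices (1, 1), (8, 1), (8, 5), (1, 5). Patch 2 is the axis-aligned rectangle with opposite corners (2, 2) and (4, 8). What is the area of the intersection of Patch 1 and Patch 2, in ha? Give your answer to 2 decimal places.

6.00

|Patch 1∩Patch 2|: x∈[2,4], y∈[2,5] → 2·3 = 6.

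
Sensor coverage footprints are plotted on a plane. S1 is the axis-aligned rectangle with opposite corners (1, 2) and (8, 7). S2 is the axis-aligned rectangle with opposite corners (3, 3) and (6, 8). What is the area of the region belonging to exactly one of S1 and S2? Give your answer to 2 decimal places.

|S1∩S2|: x∈[3,6], y∈[3,7] → 3·4 = 12.
|S1 △ S2| = |S1| + |S2| − 2·|S1∩S2| = 35 + 15 − 24 = 26.00.

26.00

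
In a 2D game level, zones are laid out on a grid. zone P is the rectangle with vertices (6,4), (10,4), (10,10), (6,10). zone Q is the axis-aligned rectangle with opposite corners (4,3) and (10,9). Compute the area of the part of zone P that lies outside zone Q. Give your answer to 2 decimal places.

4.00

|zone P∩zone Q|: x∈[6,10], y∈[4,9] → 4·5 = 20.
|zone P| = 24.
|zone P ∖ zone Q| = |zone P| − |zone P∩zone Q| = 24 − 20 = 4.00.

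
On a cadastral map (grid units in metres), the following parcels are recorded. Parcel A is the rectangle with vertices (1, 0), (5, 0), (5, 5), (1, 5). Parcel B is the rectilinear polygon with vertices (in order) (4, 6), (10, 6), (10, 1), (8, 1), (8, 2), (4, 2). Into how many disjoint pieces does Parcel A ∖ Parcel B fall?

1

Parcel A ∖ Parcel B is a single connected region.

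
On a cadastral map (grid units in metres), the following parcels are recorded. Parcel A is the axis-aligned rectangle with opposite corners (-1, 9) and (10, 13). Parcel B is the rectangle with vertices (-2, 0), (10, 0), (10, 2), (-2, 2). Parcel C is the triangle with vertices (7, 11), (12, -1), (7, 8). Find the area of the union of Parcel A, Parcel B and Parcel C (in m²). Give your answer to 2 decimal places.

By inclusion–exclusion:
Individual areas: |Parcel A| = 44, |Parcel B| = 24, |Parcel C| = 7.5.
|Parcel A∩Parcel B| = 0 (no overlap).
|Parcel A∩Parcel C| = 0.8333.
|Parcel B∩Parcel C| = 0.
|Parcel A∩Parcel B∩Parcel C| = 0.
|Parcel A ∪ Parcel B ∪ Parcel C| = 75.5 − 0.8333 + 0 = 74.67.

74.67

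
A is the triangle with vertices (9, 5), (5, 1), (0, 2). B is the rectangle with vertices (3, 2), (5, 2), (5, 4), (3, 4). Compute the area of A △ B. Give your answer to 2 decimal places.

10.67

|A| = 12, |B| = 4, |A∩B| = 2.6667.
|A △ B| = |A| + |B| − 2·|A∩B| = 12 + 4 − 5.3333 = 10.67.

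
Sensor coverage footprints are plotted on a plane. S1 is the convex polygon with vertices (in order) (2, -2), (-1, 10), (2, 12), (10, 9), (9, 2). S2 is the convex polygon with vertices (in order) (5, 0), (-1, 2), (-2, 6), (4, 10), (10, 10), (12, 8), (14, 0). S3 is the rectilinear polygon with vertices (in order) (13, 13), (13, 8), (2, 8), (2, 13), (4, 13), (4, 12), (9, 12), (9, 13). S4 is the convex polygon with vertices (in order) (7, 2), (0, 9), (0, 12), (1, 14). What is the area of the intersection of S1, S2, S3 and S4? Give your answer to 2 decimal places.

The intersection is the polygon with vertices (2,8), (2,8.667), (3.25,9.5), (4,8).
By the shoelace formula its area is 1.92.

1.92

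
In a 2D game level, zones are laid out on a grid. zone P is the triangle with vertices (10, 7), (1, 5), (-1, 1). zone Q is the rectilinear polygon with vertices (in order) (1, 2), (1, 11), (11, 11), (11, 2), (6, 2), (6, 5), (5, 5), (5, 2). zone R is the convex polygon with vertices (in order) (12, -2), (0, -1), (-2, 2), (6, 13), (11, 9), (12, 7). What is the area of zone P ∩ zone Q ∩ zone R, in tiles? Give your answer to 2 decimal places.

12.64

The intersection is the polygon with vertices (6,4.818), (6,5), (5,5), (5,4.273), (1,2.091), (1,5), (10,7).
By the shoelace formula its area is 12.64.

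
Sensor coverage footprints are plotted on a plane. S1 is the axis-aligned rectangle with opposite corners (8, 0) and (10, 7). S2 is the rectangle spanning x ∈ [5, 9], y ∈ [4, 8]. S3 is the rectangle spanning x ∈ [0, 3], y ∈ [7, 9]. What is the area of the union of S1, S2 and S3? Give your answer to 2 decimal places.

By inclusion–exclusion:
Individual areas: |S1| = 14, |S2| = 16, |S3| = 6.
|S1∩S2|: x∈[8,9], y∈[4,7] → 1·3 = 3.
|S1∩S3| = 0 (no overlap).
|S2∩S3| = 0 (no overlap).
|S1∩S2∩S3| = 0.
|S1 ∪ S2 ∪ S3| = 36 − 3 + 0 = 33.00.

33.00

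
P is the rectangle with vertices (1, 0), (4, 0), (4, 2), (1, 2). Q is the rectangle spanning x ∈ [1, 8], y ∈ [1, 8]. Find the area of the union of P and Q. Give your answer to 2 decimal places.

52.00

By inclusion–exclusion:
Individual areas: |P| = 6, |Q| = 49.
|P∩Q|: x∈[1,4], y∈[1,2] → 3·1 = 3.
|P ∪ Q| = 55 − 3 = 52.00.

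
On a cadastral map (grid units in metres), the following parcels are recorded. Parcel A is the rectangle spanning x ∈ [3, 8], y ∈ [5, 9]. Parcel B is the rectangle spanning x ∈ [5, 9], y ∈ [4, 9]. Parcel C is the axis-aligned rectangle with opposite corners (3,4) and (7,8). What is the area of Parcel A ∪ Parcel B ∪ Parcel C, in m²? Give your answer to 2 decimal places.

By inclusion–exclusion:
Individual areas: |Parcel A| = 20, |Parcel B| = 20, |Parcel C| = 16.
|Parcel A∩Parcel B|: x∈[5,8], y∈[5,9] → 3·4 = 12.
|Parcel A∩Parcel C|: x∈[3,7], y∈[5,8] → 4·3 = 12.
|Parcel B∩Parcel C|: x∈[5,7], y∈[4,8] → 2·4 = 8.
|Parcel A∩Parcel B∩Parcel C| = 6.
|Parcel A ∪ Parcel B ∪ Parcel C| = 56 − 32 + 6 = 30.00.

30.00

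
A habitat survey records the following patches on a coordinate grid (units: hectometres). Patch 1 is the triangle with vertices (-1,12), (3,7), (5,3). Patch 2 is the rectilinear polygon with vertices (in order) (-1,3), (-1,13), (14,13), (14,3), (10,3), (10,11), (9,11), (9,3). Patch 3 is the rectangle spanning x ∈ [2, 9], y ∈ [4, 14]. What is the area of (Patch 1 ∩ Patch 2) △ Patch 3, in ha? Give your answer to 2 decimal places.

|Patch 1 ∩ Patch 2| = 3.
|(Patch 1 ∩ Patch 2) ∩ Patch 3| = 1.7917.
|(Patch 1 ∩ Patch 2) △ Patch 3| = 3 + 70 − 3.5833 = 69.42.

69.42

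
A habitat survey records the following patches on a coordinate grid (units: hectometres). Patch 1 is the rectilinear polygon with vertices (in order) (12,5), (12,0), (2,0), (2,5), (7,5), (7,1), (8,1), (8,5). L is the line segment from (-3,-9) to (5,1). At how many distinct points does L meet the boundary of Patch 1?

The segment meets the boundary at (4.2,0).

1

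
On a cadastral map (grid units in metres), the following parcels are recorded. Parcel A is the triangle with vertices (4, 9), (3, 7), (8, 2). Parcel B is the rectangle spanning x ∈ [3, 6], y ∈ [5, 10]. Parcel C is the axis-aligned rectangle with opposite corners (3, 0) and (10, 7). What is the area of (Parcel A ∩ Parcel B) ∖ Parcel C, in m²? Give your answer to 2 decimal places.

2.14

|Parcel A ∩ Parcel B| = 5.5.
|(Parcel A ∩ Parcel B) ∩ Parcel C| = 3.3571.
|(Parcel A ∩ Parcel B) ∖ Parcel C| = 5.5 − 3.3571 = 2.14.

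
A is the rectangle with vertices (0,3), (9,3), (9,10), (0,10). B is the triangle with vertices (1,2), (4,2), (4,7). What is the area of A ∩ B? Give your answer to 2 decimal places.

4.80

The intersection is the polygon with vertices (1.6,3), (4,7), (4,3).
By the shoelace formula its area is 4.80.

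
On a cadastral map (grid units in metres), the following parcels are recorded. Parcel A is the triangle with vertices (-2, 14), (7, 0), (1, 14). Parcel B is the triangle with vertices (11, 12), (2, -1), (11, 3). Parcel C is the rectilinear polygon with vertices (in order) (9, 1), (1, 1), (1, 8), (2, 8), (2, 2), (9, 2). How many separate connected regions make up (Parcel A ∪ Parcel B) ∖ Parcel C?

2

(Parcel A ∪ Parcel B) ∖ Parcel C splits into 2 disjoint pieces (area 53.146, area 3.219).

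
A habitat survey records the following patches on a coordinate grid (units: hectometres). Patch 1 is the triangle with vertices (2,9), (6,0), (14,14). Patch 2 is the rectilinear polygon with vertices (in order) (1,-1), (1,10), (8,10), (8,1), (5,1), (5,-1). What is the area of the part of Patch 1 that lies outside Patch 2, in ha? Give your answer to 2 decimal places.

|Patch 1| = 64, |Patch 1∩Patch 2| = 36.7921.
|Patch 1 ∖ Patch 2| = |Patch 1| − |Patch 1∩Patch 2| = 64 − 36.7921 = 27.21.

27.21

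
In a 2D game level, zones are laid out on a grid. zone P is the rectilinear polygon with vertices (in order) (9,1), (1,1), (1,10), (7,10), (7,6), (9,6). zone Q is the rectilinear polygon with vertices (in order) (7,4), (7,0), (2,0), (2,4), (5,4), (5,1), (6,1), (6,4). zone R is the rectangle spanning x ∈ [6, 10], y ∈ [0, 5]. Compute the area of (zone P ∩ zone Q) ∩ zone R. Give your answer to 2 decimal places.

3.00

The region (zone P ∩ zone Q) ∩ zone R is the polygon with vertices (7,4), (7,1), (6,1), (6,4).
By the shoelace formula its area is 3.00.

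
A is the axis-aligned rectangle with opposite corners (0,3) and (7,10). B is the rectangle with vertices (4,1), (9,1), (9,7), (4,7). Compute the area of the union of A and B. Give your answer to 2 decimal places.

By inclusion–exclusion:
Individual areas: |A| = 49, |B| = 30.
|A∩B|: x∈[4,7], y∈[3,7] → 3·4 = 12.
|A ∪ B| = 79 − 12 = 67.00.

67.00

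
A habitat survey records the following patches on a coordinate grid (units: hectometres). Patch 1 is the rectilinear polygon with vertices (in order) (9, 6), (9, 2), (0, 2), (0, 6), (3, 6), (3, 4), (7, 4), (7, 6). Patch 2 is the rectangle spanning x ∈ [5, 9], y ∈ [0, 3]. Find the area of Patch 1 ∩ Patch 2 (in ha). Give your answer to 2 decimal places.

4.00

The intersection is the polygon with vertices (9,2), (5,2), (5,3), (9,3).
By the shoelace formula its area is 4.00.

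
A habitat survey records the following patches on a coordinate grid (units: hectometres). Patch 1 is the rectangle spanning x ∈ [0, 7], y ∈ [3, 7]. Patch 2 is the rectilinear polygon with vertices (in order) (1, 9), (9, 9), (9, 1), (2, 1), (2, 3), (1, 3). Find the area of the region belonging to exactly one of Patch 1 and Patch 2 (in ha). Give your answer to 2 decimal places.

|Patch 1| = 28, |Patch 2| = 62, |Patch 1∩Patch 2| = 24.
|Patch 1 △ Patch 2| = |Patch 1| + |Patch 2| − 2·|Patch 1∩Patch 2| = 28 + 62 − 48 = 42.00.

42.00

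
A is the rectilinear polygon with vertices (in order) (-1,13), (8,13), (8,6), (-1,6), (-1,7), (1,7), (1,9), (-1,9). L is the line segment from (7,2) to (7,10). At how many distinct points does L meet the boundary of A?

1

The segment meets the boundary at (7,6).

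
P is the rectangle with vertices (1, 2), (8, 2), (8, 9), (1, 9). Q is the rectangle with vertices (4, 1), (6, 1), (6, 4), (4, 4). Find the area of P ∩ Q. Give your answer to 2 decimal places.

|P∩Q|: x∈[4,6], y∈[2,4] → 2·2 = 4.

4.00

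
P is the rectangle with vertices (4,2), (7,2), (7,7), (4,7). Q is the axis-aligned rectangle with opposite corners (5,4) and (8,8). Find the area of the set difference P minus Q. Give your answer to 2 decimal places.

9.00

|P∩Q|: x∈[5,7], y∈[4,7] → 2·3 = 6.
|P| = 15.
|P ∖ Q| = |P| − |P∩Q| = 15 − 6 = 9.00.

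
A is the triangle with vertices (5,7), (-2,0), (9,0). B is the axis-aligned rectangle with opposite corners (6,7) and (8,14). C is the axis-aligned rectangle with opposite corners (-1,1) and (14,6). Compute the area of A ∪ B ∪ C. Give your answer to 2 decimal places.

By inclusion–exclusion:
Individual areas: |A| = 38.5, |B| = 14, |C| = 75.
|A∩B| = 0.
|A∩C| = 27.5.
|B∩C| = 0 (no overlap).
|A∩B∩C| = 0.
|A ∪ B ∪ C| = 127.5 − 27.5 + 0 = 100.00.

100.00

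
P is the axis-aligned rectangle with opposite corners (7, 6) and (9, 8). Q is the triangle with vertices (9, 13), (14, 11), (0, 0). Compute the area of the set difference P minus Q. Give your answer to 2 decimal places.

|P| = 4, |P∩Q| = 3.2695.
|P ∖ Q| = |P| − |P∩Q| = 4 − 3.2695 = 0.73.

0.73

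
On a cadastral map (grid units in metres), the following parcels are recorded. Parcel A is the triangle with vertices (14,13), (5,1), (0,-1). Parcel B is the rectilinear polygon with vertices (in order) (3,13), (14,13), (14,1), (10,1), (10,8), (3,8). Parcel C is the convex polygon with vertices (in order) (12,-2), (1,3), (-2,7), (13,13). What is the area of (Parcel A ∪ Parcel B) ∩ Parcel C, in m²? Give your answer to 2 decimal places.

|Parcel A ∪ Parcel B| = 100.8333.
|(Parcel A ∪ Parcel B) ∩ Parcel C| = 59.25.

59.25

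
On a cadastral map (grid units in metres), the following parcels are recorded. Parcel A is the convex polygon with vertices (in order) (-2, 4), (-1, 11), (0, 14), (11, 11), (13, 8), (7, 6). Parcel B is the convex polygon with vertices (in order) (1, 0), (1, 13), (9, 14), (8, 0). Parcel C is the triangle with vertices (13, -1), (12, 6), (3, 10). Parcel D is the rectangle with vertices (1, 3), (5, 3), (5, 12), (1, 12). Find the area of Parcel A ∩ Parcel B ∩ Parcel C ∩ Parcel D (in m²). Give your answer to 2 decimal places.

1.31

The intersection is the polygon with vertices (3,10), (5,9.111), (5,7.8).
By the shoelace formula its area is 1.31.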